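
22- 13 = 9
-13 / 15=-0.87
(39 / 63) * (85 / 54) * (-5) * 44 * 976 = -118632800 / 567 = -209228.92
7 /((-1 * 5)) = -7 /5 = -1.40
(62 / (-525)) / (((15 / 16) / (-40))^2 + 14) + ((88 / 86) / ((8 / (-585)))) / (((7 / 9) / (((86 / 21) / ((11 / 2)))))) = -60392711906 / 842989875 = -71.64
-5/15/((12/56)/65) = -910/9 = -101.11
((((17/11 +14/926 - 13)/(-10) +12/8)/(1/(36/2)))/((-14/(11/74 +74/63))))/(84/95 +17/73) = -4.03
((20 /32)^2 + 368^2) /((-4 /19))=-164676059 /256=-643265.86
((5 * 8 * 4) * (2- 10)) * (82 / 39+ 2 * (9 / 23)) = -3312640 / 897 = -3693.02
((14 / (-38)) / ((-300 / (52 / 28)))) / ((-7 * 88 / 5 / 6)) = -13 / 117040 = -0.00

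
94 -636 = -542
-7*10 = -70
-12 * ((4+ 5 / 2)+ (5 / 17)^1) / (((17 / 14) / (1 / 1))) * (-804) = 15600816 / 289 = 53982.06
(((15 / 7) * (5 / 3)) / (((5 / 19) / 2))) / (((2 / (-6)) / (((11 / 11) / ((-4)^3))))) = 1.27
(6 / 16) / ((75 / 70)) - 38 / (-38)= 27 / 20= 1.35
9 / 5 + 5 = 34 / 5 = 6.80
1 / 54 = 0.02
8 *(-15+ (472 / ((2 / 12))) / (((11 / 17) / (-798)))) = -27941146.91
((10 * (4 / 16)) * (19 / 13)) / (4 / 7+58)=133 / 2132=0.06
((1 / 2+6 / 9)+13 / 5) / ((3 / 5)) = 113 / 18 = 6.28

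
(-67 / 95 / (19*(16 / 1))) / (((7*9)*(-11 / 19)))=67 / 1053360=0.00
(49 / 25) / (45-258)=-49 / 5325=-0.01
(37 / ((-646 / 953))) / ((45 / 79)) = -2785619 / 29070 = -95.82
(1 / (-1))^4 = 1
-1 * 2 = -2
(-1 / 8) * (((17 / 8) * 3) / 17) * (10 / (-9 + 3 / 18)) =45 / 848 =0.05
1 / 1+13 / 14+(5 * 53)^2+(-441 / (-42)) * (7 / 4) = 3933737 / 56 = 70245.30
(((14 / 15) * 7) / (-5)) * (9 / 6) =-49 / 25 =-1.96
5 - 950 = -945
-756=-756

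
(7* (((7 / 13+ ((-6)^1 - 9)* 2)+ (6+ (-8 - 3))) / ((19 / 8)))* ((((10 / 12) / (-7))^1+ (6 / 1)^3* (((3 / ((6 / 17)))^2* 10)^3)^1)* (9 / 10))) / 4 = -459849654532128 / 247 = -1861739492032.91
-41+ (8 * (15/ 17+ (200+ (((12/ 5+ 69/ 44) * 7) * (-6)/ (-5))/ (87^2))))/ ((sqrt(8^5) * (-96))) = -41 - 1579642879 * sqrt(2)/ 24156211200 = -41.09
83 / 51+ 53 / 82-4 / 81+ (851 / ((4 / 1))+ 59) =61871093 / 225828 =273.97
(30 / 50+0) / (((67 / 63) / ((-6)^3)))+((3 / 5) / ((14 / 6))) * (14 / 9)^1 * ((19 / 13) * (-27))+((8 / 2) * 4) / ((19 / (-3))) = -11598666 / 82745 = -140.17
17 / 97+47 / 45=5324 / 4365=1.22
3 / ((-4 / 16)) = -12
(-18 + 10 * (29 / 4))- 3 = 103 / 2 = 51.50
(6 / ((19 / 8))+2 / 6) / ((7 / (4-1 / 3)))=1793 / 1197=1.50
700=700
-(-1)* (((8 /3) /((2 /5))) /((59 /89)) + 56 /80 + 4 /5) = 4091 /354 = 11.56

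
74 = 74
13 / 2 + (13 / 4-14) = -17 / 4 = -4.25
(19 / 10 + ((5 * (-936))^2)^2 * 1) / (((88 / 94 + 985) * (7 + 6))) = 225466109107200893 / 6024070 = 37427538044.41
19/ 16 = 1.19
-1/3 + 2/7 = -1/21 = -0.05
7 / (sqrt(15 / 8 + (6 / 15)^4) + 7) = 245000 / 235497 - 350 * sqrt(19006) / 235497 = 0.84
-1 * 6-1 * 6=-12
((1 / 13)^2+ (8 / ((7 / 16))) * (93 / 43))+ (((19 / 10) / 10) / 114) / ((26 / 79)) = 2414801527 / 61042800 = 39.56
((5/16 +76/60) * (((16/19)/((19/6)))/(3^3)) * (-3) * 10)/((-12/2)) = 758/9747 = 0.08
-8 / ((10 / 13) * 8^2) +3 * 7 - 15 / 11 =19.47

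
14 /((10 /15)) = 21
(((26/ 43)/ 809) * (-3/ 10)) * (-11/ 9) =143/ 521805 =0.00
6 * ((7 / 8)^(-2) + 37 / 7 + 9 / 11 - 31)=-76290 / 539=-141.54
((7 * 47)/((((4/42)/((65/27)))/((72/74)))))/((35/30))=256620/37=6935.68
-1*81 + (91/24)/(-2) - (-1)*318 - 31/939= 3531709/15024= 235.07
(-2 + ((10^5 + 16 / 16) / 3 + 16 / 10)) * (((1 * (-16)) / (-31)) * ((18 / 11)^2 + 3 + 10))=489547408 / 1815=269723.09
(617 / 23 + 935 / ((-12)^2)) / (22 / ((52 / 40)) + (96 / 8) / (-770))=552316765 / 280268064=1.97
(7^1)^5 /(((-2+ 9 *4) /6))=50421 /17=2965.94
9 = 9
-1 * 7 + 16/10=-27/5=-5.40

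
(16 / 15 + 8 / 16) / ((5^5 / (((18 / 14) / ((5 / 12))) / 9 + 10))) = 0.01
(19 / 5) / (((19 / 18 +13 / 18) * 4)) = 171 / 320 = 0.53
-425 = -425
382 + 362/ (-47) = 17592/ 47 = 374.30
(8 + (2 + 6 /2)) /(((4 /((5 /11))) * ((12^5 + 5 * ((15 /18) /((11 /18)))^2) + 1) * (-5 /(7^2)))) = -7007 /120439672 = -0.00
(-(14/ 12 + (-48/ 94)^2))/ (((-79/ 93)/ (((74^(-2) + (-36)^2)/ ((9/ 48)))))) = 8324504049266/ 716716677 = 11614.78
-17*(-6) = 102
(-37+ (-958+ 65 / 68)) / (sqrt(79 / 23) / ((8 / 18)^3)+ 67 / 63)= 6719821194240 / 2825586273743 - 3129271049520 * sqrt(1817) / 2825586273743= -44.83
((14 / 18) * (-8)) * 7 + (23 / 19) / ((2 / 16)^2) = 5800 / 171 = 33.92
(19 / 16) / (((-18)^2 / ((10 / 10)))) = 0.00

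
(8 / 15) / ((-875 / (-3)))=8 / 4375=0.00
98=98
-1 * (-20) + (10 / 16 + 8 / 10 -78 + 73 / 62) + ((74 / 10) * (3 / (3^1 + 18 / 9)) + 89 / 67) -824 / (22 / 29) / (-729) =-160356336401 / 3331092600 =-48.14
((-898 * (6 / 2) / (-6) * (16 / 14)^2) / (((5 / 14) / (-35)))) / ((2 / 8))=-229888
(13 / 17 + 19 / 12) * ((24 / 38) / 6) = 479 / 1938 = 0.25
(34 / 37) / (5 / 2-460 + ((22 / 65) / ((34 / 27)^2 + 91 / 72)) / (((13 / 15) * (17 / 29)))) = -0.00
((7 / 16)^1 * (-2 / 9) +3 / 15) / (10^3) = 37 / 360000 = 0.00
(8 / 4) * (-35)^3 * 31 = -2658250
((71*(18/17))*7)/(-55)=-8946/935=-9.57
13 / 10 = 1.30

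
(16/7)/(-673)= -16/4711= -0.00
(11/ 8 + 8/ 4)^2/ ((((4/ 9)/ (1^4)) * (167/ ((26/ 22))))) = 85293/ 470272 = 0.18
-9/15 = -3/5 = -0.60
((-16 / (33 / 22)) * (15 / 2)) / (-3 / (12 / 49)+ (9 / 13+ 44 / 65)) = 20800 / 2829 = 7.35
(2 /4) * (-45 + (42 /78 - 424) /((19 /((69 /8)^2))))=-26920665 /31616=-851.49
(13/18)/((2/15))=5.42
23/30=0.77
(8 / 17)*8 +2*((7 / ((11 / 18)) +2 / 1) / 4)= 1962 / 187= 10.49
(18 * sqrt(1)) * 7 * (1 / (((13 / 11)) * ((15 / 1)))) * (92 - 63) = 13398 / 65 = 206.12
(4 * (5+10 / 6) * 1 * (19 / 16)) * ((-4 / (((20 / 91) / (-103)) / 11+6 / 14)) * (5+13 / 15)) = -689552864 / 397503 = -1734.71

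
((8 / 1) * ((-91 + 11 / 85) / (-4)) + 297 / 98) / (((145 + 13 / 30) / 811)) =1030.37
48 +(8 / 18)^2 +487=43351 / 81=535.20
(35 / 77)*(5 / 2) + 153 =3391 / 22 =154.14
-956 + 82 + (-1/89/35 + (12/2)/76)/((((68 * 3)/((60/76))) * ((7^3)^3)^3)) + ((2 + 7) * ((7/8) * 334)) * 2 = 8816564133648998638825599172674863/2009931410839849228046414948744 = 4386.50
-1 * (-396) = 396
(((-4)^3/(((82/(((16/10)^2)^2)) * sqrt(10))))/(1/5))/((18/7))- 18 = -21.15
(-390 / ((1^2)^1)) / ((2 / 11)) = -2145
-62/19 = -3.26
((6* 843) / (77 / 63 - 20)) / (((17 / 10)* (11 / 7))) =-3186540 / 31603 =-100.83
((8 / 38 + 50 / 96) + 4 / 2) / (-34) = -2491 / 31008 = -0.08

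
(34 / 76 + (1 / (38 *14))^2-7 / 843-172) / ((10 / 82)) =-1678236228581 / 1192946160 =-1406.80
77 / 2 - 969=-1861 / 2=-930.50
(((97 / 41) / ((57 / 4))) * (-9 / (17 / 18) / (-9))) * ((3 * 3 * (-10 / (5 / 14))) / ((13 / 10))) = -5866560 / 172159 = -34.08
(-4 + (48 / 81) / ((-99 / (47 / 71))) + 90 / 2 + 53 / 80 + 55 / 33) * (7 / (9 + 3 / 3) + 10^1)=70383634753 / 151826400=463.58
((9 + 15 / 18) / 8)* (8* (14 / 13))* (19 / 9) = 7847 / 351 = 22.36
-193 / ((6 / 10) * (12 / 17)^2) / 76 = -278885 / 32832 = -8.49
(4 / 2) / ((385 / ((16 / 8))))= 4 / 385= 0.01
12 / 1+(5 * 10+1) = 63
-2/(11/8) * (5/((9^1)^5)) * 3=-80/216513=-0.00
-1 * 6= -6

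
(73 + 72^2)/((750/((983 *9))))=15502893/250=62011.57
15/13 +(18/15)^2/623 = 1.16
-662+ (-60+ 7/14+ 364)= -715/2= -357.50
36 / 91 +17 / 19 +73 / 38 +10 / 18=117235 / 31122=3.77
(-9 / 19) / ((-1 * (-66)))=-3 / 418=-0.01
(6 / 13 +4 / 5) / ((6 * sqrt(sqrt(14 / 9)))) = 0.19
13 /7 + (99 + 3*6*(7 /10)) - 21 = 3236 /35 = 92.46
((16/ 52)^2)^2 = 256/ 28561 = 0.01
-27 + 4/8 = -26.50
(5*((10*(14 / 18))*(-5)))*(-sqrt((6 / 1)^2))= 3500 / 3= 1166.67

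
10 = 10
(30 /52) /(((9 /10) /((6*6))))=300 /13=23.08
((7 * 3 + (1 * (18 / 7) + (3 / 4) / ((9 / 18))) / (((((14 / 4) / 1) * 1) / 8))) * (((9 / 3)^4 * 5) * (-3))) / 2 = -1804275 / 98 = -18410.97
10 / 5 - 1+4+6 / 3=7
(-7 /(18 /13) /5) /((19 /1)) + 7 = 11879 /1710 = 6.95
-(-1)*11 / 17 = 11 / 17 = 0.65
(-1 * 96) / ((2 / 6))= -288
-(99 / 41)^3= -970299 / 68921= -14.08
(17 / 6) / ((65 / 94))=799 / 195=4.10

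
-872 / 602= -436 / 301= -1.45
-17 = -17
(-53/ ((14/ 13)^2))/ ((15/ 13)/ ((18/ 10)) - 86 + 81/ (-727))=253957821/ 474975032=0.53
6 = 6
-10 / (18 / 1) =-5 / 9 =-0.56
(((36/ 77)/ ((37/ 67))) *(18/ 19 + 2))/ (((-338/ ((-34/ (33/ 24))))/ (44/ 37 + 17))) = 3.32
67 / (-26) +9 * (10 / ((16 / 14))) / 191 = -21499 / 9932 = -2.16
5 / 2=2.50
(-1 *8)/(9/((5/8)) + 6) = -0.39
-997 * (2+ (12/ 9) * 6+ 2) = -11964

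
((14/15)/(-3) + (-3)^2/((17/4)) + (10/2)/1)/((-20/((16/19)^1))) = -20828/72675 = -0.29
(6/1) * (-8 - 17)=-150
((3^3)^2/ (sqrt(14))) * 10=3645 * sqrt(14)/ 7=1948.33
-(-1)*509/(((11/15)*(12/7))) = 17815/44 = 404.89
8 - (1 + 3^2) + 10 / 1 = 8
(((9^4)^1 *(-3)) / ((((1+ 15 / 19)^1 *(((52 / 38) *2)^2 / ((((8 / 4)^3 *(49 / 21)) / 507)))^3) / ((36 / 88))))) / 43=-74503315573911 / 5994876879035831072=-0.00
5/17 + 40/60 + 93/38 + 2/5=3.81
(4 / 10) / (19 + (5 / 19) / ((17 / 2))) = 646 / 30735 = 0.02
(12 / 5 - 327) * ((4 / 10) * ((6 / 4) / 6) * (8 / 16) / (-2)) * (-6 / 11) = -4869 / 1100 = -4.43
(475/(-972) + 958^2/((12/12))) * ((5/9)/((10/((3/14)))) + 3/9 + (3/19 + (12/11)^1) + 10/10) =2380717.02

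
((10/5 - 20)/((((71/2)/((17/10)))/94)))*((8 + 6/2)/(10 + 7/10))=-632808/7597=-83.30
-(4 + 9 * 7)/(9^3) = -67/729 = -0.09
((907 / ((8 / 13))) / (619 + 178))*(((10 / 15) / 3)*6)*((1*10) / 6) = 58955 / 14346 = 4.11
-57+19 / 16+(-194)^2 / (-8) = -4760.31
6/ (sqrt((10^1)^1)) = 3 *sqrt(10)/ 5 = 1.90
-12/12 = -1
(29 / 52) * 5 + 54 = 2953 / 52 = 56.79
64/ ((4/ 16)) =256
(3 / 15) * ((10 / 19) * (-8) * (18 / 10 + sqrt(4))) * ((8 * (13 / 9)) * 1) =-1664 / 45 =-36.98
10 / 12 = 5 / 6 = 0.83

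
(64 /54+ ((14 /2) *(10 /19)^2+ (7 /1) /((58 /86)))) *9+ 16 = 4319467 /31407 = 137.53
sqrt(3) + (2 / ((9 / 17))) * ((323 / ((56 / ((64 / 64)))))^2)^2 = 4182.87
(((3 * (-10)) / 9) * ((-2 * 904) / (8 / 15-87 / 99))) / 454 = -38.43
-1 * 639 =-639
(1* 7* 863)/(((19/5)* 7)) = 4315/19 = 227.11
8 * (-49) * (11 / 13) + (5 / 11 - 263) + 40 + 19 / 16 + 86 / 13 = -546.43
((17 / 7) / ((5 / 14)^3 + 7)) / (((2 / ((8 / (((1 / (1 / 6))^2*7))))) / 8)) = 0.04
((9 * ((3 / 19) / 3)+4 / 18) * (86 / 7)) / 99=1462 / 16929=0.09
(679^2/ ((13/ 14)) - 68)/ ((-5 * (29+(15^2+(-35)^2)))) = -430246/ 6409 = -67.13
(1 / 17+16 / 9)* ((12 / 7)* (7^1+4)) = 12364 / 357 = 34.63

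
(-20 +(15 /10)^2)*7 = -497 /4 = -124.25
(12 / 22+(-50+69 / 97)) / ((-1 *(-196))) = -52009 / 209132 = -0.25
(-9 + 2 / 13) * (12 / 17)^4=-2384640 / 1085773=-2.20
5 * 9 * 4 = 180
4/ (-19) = -4/ 19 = -0.21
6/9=2/3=0.67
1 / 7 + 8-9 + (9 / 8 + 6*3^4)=27231 / 56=486.27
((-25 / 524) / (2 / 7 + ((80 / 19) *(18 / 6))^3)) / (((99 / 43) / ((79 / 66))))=-0.00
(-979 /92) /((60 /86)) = -42097 /2760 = -15.25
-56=-56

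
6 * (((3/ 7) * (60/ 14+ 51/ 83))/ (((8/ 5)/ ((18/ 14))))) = 1153035/ 113876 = 10.13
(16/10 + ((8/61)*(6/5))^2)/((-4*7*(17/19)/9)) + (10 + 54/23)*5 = 2224393166/36372775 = 61.16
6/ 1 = 6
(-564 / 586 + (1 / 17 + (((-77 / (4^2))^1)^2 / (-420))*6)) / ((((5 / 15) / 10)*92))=-0.40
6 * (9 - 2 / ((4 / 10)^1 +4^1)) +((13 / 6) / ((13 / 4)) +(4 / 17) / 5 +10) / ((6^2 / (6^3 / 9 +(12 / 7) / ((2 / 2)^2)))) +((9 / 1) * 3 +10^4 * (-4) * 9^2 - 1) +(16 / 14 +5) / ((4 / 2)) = -25446268873 / 7854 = -3239912.00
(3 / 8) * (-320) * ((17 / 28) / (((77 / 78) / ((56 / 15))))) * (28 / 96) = -884 / 11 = -80.36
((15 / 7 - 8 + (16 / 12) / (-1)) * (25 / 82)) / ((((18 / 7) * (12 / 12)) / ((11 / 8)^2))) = -456775 / 283392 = -1.61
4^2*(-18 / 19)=-288 / 19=-15.16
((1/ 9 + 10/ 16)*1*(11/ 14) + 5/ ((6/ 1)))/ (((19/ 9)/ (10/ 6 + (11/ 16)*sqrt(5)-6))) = -18499/ 6384 + 15653*sqrt(5)/ 34048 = -1.87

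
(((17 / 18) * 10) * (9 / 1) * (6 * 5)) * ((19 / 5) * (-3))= -29070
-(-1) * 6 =6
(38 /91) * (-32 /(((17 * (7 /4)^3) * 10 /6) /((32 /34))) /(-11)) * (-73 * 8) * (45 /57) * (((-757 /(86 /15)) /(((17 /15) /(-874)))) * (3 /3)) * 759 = -268283201.60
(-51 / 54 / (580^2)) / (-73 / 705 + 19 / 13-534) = 10387 / 1970630123520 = 0.00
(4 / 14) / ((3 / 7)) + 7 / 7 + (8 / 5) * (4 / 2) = 73 / 15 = 4.87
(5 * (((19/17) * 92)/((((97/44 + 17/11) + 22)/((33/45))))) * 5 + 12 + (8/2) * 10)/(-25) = -657716/131325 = -5.01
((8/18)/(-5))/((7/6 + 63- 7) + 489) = -8/49155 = -0.00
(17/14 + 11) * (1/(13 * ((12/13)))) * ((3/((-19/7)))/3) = -3/8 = -0.38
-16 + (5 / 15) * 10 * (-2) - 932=-2864 / 3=-954.67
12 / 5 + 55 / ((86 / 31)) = 9557 / 430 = 22.23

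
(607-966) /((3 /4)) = -1436 /3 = -478.67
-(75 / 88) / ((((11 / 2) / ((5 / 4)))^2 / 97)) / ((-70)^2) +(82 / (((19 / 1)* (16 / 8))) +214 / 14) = 2766638095 / 158612608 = 17.44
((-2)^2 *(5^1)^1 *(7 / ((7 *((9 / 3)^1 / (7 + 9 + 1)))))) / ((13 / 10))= 3400 / 39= 87.18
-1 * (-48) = 48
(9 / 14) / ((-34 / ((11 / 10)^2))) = -1089 / 47600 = -0.02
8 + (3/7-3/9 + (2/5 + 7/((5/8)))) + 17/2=5921/210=28.20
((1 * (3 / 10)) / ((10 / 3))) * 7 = 63 / 100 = 0.63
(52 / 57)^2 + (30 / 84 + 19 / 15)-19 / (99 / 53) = -6434159 / 833910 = -7.72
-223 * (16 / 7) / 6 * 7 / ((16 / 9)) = -669 / 2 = -334.50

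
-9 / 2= -4.50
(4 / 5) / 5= 4 / 25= 0.16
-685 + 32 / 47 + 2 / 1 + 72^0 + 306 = -17640 / 47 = -375.32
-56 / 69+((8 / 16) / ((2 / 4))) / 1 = 13 / 69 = 0.19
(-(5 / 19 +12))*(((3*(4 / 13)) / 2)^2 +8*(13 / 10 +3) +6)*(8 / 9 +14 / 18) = -7996094 / 9633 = -830.07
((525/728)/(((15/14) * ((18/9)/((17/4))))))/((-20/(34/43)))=-2023/35776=-0.06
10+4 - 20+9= 3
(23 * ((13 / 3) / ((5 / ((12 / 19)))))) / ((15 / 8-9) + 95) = 9568 / 66785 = 0.14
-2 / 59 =-0.03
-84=-84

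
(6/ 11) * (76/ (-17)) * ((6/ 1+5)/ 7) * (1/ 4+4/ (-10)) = 342/ 595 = 0.57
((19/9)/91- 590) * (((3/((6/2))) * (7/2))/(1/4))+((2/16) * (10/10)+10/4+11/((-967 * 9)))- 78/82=-8258.00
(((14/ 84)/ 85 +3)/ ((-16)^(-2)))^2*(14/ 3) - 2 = 537648008186/ 195075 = 2756109.23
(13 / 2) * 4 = 26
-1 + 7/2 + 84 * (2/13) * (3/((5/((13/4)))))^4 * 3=11261291/20000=563.06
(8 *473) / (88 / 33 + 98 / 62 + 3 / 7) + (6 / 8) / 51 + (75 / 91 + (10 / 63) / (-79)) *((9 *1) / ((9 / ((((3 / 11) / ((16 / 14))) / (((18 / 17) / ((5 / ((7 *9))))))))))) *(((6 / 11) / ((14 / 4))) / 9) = 92947666889928649 / 114853172552118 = 809.27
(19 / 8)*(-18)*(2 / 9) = -19 / 2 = -9.50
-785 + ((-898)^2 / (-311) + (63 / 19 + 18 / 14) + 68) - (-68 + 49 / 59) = -7902480020 / 2440417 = -3238.17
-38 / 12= -19 / 6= -3.17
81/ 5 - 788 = -3859/ 5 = -771.80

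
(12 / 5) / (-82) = -6 / 205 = -0.03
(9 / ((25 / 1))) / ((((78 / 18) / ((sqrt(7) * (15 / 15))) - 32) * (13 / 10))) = -36288 / 4182295 - 54 * sqrt(7) / 321715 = -0.01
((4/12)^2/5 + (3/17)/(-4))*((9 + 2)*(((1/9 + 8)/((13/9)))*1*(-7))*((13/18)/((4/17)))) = 376607/12960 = 29.06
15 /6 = 2.50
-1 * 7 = -7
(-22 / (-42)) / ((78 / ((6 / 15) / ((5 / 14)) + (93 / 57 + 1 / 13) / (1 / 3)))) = 212113 / 5057325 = 0.04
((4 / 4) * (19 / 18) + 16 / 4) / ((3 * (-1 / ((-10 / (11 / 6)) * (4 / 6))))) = 1820 / 297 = 6.13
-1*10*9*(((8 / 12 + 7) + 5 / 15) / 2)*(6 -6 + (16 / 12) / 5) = -96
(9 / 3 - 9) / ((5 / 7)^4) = -14406 / 625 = -23.05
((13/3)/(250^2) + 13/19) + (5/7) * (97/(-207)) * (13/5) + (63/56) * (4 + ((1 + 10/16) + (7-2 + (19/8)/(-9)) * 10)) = 1635985611941/27531000000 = 59.42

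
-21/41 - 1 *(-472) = 19331/41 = 471.49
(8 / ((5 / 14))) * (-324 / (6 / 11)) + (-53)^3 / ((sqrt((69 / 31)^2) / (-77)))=1772256563 / 345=5136975.54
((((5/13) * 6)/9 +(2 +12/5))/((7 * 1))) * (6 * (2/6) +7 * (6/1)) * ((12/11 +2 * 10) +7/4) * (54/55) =3285144/5005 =656.37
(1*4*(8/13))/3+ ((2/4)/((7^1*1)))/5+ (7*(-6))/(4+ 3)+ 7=5009/2730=1.83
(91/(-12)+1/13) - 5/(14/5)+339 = 360041/1092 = 329.71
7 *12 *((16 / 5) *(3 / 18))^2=1792 / 75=23.89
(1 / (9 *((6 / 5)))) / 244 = 5 / 13176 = 0.00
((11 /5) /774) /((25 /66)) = 0.01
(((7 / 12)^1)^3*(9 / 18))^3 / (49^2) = 16807 / 41278242816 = 0.00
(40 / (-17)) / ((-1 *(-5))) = -8 / 17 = -0.47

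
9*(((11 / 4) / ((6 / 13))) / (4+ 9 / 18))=143 / 12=11.92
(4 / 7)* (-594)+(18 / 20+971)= 44273 / 70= 632.47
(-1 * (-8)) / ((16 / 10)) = 5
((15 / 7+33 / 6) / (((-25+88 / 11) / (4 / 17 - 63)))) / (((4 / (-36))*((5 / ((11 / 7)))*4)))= -11302731 / 566440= -19.95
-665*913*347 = -210679315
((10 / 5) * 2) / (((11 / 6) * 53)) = 24 / 583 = 0.04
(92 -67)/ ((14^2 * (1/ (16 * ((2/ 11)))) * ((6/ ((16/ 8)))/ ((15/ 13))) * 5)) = 200/ 7007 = 0.03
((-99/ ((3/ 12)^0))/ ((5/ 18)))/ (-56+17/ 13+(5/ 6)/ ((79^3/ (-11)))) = 68530448844/ 10516525445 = 6.52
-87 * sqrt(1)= -87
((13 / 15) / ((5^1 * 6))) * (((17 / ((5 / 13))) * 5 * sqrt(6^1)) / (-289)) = -169 * sqrt(6) / 7650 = -0.05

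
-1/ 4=-0.25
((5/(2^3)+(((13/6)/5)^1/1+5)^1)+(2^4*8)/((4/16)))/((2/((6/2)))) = 62167/80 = 777.09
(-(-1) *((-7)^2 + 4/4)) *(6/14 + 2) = 850/7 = 121.43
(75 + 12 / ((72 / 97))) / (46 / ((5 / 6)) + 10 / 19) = 51965 / 31764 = 1.64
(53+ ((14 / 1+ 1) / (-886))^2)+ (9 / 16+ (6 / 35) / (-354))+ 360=2681565660661 / 6484066960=413.56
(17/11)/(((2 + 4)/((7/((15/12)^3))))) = 0.92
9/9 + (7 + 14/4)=23/2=11.50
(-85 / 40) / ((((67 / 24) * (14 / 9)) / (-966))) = 31671 / 67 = 472.70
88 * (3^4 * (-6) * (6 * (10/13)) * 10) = -25660800/13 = -1973907.69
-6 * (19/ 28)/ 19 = -3/ 14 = -0.21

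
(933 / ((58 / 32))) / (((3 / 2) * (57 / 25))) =248800 / 1653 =150.51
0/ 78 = 0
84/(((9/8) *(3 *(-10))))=-112/45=-2.49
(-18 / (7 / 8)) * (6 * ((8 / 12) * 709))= -408384 / 7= -58340.57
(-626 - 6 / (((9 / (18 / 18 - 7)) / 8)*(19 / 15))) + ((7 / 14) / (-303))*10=-600.75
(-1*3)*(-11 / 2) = 33 / 2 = 16.50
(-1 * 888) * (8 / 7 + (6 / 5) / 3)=-47952 / 35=-1370.06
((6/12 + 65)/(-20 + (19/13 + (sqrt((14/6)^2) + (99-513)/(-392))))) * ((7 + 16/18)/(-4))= 5924737/694794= 8.53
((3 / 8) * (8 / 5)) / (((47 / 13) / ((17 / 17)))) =39 / 235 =0.17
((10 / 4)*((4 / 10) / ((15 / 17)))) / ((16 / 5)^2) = 85 / 768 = 0.11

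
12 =12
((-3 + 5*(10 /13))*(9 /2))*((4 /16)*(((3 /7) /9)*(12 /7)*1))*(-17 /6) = -561 /2548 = -0.22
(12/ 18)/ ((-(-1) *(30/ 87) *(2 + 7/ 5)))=29/ 51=0.57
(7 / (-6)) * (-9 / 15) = 7 / 10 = 0.70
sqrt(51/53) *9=9 *sqrt(2703)/53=8.83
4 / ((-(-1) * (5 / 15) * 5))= 12 / 5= 2.40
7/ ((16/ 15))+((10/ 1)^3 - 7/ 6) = 1005.40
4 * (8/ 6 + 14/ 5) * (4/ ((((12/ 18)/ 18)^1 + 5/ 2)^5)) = 151830567936/ 241308622285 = 0.63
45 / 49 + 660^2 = 435600.92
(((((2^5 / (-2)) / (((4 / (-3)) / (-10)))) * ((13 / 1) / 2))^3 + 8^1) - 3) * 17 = -8067383915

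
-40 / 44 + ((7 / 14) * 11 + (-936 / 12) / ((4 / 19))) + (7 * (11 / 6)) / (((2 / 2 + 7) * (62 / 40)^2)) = -365.24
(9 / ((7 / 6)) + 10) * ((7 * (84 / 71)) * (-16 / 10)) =-83328 / 355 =-234.73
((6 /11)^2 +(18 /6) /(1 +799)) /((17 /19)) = 554097 /1645600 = 0.34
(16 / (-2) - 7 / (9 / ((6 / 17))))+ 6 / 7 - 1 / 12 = -10711 / 1428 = -7.50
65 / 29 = 2.24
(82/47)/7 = 82/329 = 0.25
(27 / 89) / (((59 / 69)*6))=621 / 10502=0.06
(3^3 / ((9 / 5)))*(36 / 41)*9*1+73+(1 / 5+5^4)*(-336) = -43024511 / 205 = -209875.66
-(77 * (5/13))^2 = -148225/169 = -877.07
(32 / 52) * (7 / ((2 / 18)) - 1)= 496 / 13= 38.15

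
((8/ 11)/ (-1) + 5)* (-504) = -23688/ 11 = -2153.45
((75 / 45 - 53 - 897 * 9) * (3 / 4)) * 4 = -24373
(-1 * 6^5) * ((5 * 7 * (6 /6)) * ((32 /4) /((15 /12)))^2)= -55738368 /5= -11147673.60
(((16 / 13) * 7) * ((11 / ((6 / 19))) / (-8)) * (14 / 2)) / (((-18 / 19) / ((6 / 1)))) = 194579 / 117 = 1663.07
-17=-17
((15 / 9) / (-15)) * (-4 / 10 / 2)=1 / 45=0.02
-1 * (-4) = 4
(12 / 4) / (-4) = -3 / 4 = -0.75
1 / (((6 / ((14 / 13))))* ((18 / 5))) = 35 / 702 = 0.05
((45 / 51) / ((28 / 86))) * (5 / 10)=645 / 476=1.36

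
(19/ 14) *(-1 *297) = -5643/ 14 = -403.07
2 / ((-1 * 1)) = -2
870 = 870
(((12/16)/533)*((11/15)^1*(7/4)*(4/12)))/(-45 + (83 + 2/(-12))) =77/4839640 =0.00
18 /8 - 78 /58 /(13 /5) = 201 /116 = 1.73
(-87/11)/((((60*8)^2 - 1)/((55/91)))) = -0.00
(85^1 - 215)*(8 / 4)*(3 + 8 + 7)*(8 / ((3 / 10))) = -124800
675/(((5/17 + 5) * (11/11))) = 255/2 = 127.50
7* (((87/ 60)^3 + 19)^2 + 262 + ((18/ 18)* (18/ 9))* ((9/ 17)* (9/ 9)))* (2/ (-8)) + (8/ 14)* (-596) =-1651.67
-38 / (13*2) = -19 / 13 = -1.46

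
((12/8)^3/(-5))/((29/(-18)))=243/580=0.42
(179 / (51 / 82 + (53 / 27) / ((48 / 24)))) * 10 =396306 / 355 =1116.35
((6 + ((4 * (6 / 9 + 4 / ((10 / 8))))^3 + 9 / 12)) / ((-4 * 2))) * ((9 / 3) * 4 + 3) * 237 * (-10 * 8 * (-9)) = -11859431889 / 10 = -1185943188.90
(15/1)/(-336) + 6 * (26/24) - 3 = 3.46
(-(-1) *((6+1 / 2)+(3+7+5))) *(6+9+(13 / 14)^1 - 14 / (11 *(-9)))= 957739 / 2772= 345.50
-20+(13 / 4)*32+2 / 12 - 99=-14.83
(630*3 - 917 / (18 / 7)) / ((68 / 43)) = 1186843 / 1224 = 969.64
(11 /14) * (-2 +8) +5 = 68 /7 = 9.71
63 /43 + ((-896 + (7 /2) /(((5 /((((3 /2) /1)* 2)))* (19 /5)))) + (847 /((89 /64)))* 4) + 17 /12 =1347007471 /872556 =1543.75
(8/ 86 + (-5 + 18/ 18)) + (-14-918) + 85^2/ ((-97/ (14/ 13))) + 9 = -1007.12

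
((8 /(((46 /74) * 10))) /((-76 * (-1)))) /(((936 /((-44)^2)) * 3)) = 8954 /766935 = 0.01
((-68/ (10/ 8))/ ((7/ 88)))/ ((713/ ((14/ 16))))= -2992/ 3565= -0.84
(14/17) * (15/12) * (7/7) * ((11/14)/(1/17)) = 55/4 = 13.75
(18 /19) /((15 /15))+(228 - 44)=3514 /19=184.95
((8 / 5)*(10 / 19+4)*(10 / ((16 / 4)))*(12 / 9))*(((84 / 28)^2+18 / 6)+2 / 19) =316480 / 1083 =292.23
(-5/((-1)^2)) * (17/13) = -85/13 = -6.54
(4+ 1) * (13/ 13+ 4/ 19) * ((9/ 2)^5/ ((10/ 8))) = 1358127/ 152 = 8935.05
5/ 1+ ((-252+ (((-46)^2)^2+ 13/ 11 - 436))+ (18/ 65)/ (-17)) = 54415189982/ 12155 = 4476774.17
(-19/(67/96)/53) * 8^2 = -116736/3551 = -32.87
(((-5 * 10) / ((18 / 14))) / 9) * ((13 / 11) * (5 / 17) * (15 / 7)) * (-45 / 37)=3.91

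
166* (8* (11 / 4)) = 3652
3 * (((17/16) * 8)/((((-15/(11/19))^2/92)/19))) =94622/1425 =66.40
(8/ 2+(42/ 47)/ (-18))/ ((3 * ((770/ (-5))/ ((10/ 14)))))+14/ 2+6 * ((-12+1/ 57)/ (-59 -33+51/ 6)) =11365021537/ 1446868962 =7.85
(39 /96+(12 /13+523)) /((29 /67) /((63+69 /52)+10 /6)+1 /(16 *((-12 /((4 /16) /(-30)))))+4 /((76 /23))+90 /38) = 146.23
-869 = -869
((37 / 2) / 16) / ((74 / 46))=23 / 32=0.72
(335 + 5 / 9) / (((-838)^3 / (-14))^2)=36995 / 194798962083005316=0.00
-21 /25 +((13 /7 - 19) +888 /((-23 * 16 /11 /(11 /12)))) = -1362523 /32200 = -42.31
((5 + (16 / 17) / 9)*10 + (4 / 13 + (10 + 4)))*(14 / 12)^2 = 1592353 / 17901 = 88.95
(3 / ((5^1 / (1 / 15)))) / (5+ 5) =0.00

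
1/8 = 0.12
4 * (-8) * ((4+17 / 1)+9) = -960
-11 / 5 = -2.20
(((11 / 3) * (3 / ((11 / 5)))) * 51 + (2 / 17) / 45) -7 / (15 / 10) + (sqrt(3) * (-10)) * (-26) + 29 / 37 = 7107944 / 28305 + 260 * sqrt(3) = 701.45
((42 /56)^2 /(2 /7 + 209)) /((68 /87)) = 5481 /1593920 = 0.00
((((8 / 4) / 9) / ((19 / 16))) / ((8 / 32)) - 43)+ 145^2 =3588050 / 171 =20982.75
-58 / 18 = -29 / 9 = -3.22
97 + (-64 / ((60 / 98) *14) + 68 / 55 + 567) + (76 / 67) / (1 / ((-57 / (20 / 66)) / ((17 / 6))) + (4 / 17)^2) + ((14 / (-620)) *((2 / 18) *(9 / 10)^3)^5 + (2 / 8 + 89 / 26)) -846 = -91596065176213109716740094523 / 585613618590000000000000000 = -156.41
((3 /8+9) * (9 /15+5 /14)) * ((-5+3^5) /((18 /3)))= 5695 /16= 355.94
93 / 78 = 31 / 26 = 1.19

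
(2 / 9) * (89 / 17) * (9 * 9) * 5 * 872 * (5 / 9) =3880400 / 17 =228258.82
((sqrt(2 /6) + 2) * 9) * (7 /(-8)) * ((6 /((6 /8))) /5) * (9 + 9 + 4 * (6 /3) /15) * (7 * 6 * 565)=-14282205.07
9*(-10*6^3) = -19440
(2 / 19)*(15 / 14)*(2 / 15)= 2 / 133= 0.02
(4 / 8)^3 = 1 / 8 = 0.12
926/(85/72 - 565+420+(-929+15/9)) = -66672/77123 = -0.86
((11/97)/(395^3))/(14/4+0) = 22/41846685125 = 0.00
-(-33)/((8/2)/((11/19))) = 363/76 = 4.78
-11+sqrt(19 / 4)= -11+sqrt(19) / 2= -8.82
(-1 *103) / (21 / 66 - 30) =2266 / 653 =3.47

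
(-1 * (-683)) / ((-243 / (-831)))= 189191 / 81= 2335.69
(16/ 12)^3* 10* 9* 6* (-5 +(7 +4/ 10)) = 3072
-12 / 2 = -6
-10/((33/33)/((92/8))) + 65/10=-217/2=-108.50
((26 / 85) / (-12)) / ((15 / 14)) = -91 / 3825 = -0.02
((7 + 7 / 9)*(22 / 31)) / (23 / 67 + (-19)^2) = 10318 / 675459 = 0.02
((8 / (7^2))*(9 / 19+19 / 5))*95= 464 / 7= 66.29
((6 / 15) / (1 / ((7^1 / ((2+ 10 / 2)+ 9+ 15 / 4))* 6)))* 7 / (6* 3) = 392 / 1185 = 0.33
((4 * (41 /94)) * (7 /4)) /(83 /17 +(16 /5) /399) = 9733605 /15590558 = 0.62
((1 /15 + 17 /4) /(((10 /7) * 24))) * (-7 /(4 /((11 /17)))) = -139601 /979200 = -0.14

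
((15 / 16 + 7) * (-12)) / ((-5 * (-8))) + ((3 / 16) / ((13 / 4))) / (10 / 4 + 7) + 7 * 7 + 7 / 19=1857173 / 39520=46.99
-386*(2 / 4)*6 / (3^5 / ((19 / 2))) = -3667 / 81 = -45.27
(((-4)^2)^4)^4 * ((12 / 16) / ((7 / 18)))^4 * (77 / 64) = 105309489541053765648384 / 343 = 307024750848553252619.20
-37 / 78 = -0.47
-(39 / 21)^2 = -169 / 49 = -3.45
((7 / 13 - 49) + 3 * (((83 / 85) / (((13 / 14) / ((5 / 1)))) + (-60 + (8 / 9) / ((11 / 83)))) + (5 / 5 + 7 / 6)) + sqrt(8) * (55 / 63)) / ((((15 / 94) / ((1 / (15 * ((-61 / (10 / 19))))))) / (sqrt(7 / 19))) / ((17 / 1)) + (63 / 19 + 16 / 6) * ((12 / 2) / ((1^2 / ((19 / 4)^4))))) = -1415431667005888 / 139003208978760867 - 239030580910080 * sqrt(133) / 183993914284886467619 + 109799219200 * sqrt(266) / 9006695104854582331 + 3065141953280 * sqrt(2) / 32077663610483277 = -0.01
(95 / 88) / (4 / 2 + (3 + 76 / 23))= 2185 / 16808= 0.13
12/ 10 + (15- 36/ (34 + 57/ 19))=2817/ 185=15.23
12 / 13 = 0.92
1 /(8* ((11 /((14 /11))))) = 7 /484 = 0.01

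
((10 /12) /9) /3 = 0.03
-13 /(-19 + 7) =13 /12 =1.08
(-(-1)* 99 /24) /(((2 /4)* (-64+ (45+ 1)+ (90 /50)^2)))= -275 /492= -0.56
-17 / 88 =-0.19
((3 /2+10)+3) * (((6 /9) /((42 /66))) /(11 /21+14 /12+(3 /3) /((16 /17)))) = 5.52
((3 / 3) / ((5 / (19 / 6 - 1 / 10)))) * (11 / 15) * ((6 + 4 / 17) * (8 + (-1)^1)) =375452 / 19125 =19.63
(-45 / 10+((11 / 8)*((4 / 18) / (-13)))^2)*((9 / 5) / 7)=-985487 / 851760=-1.16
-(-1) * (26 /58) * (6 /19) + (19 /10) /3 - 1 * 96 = -1574071 /16530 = -95.23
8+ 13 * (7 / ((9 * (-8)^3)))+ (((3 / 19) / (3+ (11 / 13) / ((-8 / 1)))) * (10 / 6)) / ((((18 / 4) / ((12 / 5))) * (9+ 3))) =7.98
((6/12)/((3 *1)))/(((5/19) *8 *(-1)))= -19/240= -0.08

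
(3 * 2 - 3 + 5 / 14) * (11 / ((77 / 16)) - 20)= -2914 / 49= -59.47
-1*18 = -18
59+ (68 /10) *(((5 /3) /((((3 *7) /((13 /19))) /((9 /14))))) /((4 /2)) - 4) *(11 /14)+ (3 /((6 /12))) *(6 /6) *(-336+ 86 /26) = -3318406381 /1694420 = -1958.43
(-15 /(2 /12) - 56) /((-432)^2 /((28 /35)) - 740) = -73 /116270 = -0.00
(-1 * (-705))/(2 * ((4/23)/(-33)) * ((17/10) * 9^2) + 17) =891825/19669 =45.34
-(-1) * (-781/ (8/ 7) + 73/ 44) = -59991/ 88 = -681.72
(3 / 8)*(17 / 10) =51 / 80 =0.64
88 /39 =2.26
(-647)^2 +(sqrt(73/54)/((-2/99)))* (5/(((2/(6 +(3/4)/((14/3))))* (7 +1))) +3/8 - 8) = 56177* sqrt(438)/3584 +418609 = 418937.04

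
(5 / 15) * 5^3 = 125 / 3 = 41.67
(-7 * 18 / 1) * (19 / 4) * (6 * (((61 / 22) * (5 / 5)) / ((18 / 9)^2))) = -219051 / 88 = -2489.22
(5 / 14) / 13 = 5 / 182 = 0.03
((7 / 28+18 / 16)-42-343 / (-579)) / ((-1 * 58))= 185431 / 268656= 0.69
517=517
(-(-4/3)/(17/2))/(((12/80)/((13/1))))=2080/153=13.59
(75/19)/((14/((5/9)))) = 125/798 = 0.16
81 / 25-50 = -1169 / 25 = -46.76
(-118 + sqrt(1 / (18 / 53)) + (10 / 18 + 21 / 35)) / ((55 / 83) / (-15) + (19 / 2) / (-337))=294143036 / 182175 - 27971*sqrt(106) / 12145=1590.91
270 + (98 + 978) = 1346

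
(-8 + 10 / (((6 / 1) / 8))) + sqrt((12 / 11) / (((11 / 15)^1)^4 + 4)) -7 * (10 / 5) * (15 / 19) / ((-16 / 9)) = 450 * sqrt(7165653) / 2388551 + 5267 / 456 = 12.05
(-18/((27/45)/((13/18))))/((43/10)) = -650/129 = -5.04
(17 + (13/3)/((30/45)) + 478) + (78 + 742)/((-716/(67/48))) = 4295153/8592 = 499.90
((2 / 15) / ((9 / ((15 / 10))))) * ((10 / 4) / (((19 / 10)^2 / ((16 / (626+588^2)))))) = 80 / 112535613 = 0.00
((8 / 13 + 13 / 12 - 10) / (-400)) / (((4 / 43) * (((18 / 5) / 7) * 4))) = 77959 / 718848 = 0.11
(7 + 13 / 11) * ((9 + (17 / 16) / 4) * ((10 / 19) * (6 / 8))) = 400275 / 13376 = 29.92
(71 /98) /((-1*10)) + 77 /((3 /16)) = 1207147 /2940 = 410.59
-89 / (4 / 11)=-979 / 4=-244.75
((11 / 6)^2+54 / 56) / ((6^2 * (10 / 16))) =109 / 567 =0.19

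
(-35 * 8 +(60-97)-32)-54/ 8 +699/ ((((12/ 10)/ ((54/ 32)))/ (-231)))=-7277489/ 32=-227421.53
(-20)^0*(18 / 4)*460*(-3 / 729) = -230 / 27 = -8.52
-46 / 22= -23 / 11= -2.09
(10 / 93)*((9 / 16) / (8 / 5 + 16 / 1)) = 75 / 21824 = 0.00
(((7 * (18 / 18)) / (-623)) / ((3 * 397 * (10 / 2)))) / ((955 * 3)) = -1 / 1518435675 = -0.00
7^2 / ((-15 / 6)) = -98 / 5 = -19.60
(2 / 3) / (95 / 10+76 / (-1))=-4 / 399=-0.01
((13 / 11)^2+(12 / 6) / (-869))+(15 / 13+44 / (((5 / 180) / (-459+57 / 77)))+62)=-631367343616 / 869869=-725818.88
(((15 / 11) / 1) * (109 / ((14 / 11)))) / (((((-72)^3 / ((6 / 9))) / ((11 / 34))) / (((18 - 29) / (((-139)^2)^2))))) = 0.00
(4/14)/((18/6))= 2/21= 0.10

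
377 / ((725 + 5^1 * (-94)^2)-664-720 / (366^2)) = 1402817 / 164620741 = 0.01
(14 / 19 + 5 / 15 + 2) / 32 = 175 / 1824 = 0.10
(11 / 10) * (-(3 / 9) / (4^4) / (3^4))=-11 / 622080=-0.00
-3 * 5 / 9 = -5 / 3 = -1.67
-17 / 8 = -2.12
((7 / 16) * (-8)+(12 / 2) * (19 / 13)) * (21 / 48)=959 / 416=2.31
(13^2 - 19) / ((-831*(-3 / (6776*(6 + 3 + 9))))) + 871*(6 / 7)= 15677202 / 1939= 8085.20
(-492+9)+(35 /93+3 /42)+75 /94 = -14740238 /30597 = -481.75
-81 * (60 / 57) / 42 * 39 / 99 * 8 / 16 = -585 / 1463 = -0.40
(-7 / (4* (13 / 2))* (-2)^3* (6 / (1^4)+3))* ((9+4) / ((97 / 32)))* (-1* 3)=-24192 / 97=-249.40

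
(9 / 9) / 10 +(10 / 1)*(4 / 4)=101 / 10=10.10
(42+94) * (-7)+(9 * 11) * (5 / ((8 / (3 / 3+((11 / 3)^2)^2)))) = 370583 / 36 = 10293.97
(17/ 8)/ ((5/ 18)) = 153/ 20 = 7.65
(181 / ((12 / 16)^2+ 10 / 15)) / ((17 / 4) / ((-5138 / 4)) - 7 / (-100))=743982400 / 336949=2208.00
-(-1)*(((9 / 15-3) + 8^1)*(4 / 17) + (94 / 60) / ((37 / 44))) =6002 / 1887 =3.18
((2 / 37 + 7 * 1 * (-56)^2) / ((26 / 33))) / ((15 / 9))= 40205187 / 2405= 16717.33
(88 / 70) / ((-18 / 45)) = -22 / 7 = -3.14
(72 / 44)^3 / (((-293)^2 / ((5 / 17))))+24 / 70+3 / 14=75759748797 / 135975372610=0.56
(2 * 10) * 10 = 200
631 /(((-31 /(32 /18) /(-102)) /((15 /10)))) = 171632 /31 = 5536.52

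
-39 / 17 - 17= -328 / 17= -19.29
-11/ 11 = -1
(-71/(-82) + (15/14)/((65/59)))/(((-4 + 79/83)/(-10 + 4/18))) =4554376/772317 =5.90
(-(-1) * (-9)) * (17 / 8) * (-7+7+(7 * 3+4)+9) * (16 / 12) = -867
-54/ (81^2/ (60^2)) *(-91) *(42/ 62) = 509600/ 279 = 1826.52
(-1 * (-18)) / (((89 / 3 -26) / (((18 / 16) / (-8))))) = -243 / 352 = -0.69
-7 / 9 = -0.78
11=11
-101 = -101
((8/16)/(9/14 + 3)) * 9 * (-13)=-273/17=-16.06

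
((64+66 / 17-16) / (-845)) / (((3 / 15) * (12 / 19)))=-2793 / 5746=-0.49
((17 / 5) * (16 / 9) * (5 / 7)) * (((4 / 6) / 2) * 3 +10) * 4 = 11968 / 63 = 189.97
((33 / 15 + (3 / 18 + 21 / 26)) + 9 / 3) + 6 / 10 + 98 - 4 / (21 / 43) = 131837 / 1365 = 96.58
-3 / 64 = -0.05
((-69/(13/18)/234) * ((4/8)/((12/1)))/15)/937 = -0.00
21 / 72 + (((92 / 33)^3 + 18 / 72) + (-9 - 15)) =-514673 / 287496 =-1.79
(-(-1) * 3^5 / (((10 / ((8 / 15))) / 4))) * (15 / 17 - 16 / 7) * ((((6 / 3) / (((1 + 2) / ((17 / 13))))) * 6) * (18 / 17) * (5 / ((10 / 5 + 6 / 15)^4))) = -60.72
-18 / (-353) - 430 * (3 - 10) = 1062548 / 353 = 3010.05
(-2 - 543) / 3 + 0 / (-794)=-545 / 3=-181.67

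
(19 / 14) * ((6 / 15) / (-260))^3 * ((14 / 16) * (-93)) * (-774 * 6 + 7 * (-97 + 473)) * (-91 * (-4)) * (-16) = 12443214 / 2640625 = 4.71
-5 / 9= -0.56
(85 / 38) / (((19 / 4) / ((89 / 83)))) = 15130 / 29963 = 0.50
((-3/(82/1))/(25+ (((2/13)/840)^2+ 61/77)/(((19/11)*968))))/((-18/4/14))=2558709753600/562012972139251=0.00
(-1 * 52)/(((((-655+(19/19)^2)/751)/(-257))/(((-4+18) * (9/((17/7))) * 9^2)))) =-119502986148/1853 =-64491627.71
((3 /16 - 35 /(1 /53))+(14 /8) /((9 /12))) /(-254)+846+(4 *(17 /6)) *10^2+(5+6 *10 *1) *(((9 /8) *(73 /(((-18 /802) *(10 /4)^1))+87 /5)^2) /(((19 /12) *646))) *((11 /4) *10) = 242530011469123 /74822304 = 3241413.30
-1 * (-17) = 17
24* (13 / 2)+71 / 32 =158.22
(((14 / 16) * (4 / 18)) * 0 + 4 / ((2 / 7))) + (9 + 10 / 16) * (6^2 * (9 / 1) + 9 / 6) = 50351 / 16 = 3146.94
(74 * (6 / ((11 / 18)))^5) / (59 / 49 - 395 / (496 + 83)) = 15423933540750336 / 1192260553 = 12936713.79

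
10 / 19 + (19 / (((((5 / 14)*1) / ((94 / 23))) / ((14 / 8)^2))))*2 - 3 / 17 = 98960567 / 74290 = 1332.08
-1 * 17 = -17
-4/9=-0.44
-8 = -8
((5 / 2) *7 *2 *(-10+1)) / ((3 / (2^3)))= -840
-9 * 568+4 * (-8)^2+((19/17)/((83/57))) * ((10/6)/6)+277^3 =179894687687/8466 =21249077.21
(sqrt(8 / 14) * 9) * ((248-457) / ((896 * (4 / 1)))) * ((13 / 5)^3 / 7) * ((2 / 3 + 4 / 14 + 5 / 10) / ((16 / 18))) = -756257931 * sqrt(7) / 1229312000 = -1.63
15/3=5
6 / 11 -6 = -60 / 11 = -5.45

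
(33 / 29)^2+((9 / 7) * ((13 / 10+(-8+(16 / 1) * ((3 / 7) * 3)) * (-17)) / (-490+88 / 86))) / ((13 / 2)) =77767313913 / 56319928210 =1.38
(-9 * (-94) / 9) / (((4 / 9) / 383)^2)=558445023 / 8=69805627.88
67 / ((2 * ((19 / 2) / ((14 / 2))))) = 469 / 19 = 24.68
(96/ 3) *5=160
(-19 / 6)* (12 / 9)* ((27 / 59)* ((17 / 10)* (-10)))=1938 / 59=32.85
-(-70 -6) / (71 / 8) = 608 / 71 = 8.56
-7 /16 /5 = -7 /80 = -0.09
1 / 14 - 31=-30.93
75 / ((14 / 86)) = 3225 / 7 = 460.71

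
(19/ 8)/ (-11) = -19/ 88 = -0.22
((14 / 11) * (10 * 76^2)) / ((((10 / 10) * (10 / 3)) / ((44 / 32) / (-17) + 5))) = 20286756 / 187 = 108485.33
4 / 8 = 1 / 2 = 0.50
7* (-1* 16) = -112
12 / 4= 3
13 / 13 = 1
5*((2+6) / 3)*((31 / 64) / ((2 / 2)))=155 / 24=6.46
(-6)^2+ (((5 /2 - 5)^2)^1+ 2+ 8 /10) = 901 /20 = 45.05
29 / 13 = 2.23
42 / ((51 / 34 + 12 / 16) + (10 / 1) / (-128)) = 2688 / 139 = 19.34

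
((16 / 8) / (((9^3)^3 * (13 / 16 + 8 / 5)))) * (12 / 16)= 40 / 24924051459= 0.00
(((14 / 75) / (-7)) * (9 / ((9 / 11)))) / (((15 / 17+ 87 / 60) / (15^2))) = -22440 / 793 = -28.30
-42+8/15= -622/15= -41.47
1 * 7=7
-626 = -626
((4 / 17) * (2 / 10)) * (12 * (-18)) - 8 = -1544 / 85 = -18.16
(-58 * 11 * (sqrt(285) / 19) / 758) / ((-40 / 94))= 14993 * sqrt(285) / 144020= 1.76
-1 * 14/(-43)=14/43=0.33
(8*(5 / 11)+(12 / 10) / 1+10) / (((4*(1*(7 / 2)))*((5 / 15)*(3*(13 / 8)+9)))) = 3264 / 14245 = 0.23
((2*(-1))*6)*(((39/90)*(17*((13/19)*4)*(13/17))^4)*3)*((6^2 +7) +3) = -749271507698688/651605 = -1149886062.41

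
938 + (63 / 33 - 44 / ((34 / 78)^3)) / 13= 897.28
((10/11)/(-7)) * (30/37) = -300/2849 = -0.11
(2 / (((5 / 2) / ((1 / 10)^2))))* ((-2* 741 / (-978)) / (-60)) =-247 / 1222500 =-0.00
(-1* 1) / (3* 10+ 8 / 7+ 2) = -7 / 232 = -0.03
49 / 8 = 6.12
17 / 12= 1.42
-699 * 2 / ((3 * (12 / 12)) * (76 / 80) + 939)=-1.48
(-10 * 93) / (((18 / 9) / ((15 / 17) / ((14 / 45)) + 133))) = -15032985 / 238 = -63163.80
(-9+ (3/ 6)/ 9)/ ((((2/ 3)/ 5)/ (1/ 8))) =-805/ 96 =-8.39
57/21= 19/7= 2.71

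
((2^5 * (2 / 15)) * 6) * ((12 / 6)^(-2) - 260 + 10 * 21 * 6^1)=128032 / 5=25606.40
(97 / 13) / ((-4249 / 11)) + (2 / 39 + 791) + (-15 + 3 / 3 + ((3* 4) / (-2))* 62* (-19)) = 1300008092 / 165711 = 7845.03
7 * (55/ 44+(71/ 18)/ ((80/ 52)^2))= 146993/ 7200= 20.42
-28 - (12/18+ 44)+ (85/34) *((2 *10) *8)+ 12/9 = 986/3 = 328.67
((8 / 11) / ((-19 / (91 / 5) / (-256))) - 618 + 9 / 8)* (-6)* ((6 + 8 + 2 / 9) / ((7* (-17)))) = -16759456 / 53295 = -314.47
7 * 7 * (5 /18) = 245 /18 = 13.61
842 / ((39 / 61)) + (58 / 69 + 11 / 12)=1577203 / 1196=1318.73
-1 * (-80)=80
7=7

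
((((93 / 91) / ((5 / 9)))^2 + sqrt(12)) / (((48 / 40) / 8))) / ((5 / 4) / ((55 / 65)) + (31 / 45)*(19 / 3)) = 1109701296 / 287276171 + 79200*sqrt(3) / 34691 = 7.82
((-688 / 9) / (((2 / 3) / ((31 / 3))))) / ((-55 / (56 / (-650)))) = -298592 / 160875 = -1.86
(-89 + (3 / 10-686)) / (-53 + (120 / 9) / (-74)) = 859917 / 59030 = 14.57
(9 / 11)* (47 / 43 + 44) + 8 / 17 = 300451 / 8041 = 37.36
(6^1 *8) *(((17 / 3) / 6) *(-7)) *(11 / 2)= -5236 / 3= -1745.33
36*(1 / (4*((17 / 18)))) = 162 / 17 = 9.53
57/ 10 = 5.70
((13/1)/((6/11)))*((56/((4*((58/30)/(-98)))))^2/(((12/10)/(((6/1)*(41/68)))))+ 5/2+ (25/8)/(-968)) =728404745746145/20130176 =36184718.19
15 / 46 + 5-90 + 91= 291 / 46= 6.33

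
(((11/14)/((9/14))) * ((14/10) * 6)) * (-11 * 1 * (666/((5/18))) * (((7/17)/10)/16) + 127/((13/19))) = 400723631/331500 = 1208.82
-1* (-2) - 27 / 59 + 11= 12.54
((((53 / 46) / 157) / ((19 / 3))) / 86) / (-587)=-159 / 6927039076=-0.00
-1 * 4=-4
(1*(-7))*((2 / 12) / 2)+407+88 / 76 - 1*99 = 70355 / 228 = 308.57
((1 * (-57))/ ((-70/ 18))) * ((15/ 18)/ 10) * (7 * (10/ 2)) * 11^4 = 2503611/ 4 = 625902.75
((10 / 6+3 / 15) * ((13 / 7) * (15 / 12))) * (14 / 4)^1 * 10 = 455 / 3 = 151.67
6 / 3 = 2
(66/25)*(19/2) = 627/25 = 25.08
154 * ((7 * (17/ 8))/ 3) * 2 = 9163/ 6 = 1527.17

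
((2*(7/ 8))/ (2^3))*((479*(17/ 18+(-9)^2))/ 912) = 4945675/ 525312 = 9.41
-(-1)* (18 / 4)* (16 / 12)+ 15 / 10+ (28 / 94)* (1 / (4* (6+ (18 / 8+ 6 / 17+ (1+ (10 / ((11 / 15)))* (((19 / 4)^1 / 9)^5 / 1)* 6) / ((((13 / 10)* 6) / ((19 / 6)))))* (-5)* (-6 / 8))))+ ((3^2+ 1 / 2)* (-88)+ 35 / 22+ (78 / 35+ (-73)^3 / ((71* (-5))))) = 764133977158420295381 / 2818171133024336705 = 271.15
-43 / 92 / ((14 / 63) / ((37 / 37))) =-387 / 184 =-2.10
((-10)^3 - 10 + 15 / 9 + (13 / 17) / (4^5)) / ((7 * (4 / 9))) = -157977483 / 487424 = -324.11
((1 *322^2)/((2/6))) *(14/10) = 2177364/5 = 435472.80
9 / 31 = 0.29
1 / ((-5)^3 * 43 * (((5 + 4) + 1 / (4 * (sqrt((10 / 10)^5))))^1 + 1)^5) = -1024 / 622727080375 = -0.00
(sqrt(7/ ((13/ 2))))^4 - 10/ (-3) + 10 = 7348/ 507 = 14.49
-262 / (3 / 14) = -3668 / 3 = -1222.67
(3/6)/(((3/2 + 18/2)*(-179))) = -1/3759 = -0.00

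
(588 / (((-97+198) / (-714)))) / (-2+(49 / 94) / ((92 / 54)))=2453.76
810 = 810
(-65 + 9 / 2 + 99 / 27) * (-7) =2387 / 6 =397.83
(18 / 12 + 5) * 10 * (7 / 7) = 65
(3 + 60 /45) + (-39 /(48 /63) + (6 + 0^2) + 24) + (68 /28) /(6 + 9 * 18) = -39607 /2352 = -16.84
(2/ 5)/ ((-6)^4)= 1/ 3240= 0.00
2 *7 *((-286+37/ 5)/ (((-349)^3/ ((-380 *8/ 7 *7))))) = -11857216/ 42508549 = -0.28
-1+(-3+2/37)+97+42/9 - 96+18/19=5627/2109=2.67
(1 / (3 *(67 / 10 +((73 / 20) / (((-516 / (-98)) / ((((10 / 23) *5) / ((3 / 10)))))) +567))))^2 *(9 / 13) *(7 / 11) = 13864865175 / 94862726312434223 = 0.00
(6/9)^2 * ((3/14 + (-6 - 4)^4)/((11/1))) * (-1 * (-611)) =171083666/693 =246873.98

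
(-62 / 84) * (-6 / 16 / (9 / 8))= 31 / 126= 0.25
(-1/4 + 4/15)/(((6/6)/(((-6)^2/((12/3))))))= 3/20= 0.15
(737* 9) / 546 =2211 / 182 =12.15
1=1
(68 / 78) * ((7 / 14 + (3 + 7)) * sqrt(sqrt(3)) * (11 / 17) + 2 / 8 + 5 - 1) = 289 / 78 + 77 * 3^(1 / 4) / 13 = 11.50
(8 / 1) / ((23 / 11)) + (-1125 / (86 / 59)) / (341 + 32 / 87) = 91945657 / 58744622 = 1.57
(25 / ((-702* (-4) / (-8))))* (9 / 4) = -25 / 156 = -0.16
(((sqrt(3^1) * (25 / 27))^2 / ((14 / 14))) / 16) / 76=625 / 295488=0.00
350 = 350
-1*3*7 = -21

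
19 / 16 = 1.19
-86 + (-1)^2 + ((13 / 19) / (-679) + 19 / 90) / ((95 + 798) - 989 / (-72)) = -357951782829 / 4211208925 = -85.00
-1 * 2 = -2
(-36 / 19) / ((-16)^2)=-9 / 1216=-0.01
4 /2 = 2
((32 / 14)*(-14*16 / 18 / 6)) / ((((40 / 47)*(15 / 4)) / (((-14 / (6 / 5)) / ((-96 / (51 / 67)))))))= -0.14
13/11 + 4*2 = 101/11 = 9.18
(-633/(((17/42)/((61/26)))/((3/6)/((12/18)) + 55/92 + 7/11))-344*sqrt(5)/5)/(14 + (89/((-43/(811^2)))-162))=14792*sqrt(5)/292717665 + 1944833842/363704951181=0.01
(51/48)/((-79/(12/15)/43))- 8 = -13371/1580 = -8.46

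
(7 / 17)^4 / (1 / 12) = 28812 / 83521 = 0.34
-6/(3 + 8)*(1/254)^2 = -3/354838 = -0.00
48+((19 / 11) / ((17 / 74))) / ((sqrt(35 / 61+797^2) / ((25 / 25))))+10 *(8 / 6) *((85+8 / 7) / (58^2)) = 48.35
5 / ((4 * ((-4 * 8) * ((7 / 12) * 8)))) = -15 / 1792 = -0.01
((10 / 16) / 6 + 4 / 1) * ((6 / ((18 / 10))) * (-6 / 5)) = -197 / 12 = -16.42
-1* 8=-8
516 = 516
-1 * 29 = -29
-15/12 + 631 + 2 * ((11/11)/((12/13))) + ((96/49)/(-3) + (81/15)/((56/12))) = 1859317/2940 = 632.42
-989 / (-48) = 989 / 48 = 20.60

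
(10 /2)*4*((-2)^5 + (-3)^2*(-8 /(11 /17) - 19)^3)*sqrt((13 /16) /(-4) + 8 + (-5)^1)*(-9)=16632684765*sqrt(179) /2662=83595099.85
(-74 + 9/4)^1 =-287/4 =-71.75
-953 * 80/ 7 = -76240/ 7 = -10891.43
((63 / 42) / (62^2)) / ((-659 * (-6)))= 1 / 10132784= 0.00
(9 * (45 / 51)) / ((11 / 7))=945 / 187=5.05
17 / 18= 0.94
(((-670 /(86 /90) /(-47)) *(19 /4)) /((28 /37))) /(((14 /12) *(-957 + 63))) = -10597725 /118042568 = -0.09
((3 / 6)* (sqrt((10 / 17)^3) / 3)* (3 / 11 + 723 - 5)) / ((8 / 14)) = 276535* sqrt(170) / 38148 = 94.52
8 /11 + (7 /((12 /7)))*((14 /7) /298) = 14843 /19668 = 0.75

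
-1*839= -839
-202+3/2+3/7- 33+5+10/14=-3183/14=-227.36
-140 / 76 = -35 / 19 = -1.84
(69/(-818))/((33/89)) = -2047/8998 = -0.23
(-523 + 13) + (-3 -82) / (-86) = -43775 / 86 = -509.01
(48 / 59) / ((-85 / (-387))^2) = 7188912 / 426275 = 16.86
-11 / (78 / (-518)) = 2849 / 39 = 73.05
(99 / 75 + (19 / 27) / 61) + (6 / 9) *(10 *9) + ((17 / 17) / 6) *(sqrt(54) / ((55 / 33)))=3 *sqrt(6) / 10 + 2525326 / 41175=62.07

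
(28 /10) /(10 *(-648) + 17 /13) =-0.00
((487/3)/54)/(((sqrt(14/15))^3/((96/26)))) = 4870 * sqrt(210)/5733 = 12.31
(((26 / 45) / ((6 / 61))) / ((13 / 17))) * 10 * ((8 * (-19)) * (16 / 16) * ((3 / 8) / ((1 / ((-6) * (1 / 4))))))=19703 / 3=6567.67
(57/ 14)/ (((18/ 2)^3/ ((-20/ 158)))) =-95/ 134379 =-0.00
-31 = -31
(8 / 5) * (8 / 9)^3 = 4096 / 3645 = 1.12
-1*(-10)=10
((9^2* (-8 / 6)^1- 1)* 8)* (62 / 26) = -27032 / 13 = -2079.38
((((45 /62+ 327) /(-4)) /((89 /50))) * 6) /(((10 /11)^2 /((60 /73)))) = -110636955 /402814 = -274.66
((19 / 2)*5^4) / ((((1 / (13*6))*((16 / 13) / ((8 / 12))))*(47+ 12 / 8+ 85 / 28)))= 4867.68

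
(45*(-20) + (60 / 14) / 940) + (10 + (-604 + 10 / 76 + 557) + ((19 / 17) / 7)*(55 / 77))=-696819149 / 743869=-936.75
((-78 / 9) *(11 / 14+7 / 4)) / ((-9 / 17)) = 41.51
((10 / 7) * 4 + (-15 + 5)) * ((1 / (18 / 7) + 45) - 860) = 3491.19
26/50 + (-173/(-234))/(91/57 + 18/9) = 58009/79950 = 0.73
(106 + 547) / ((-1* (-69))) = 653 / 69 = 9.46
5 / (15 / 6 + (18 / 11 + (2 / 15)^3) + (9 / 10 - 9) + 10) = 185625 / 224188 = 0.83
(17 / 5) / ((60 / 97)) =1649 / 300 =5.50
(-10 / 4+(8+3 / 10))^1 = 5.80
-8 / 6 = -4 / 3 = -1.33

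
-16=-16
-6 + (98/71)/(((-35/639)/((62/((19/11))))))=-86502/95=-910.55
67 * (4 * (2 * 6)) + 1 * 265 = 3481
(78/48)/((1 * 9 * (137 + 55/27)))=0.00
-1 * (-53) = 53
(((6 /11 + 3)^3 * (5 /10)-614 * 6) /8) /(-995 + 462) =9747489 /11350768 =0.86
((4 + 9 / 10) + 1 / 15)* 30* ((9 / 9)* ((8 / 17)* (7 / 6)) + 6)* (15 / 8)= 124415 / 68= 1829.63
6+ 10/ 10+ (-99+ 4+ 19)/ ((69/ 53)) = -51.38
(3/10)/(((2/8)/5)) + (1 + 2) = 9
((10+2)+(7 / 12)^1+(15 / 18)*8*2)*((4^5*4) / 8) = 39808 / 3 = 13269.33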